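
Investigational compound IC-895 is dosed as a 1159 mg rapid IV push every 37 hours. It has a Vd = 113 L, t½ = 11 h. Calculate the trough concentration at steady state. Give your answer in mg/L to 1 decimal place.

Over one 37-h interval, 37/11 ≈ 3.3636 half-lives elapse, leaving f ≈ 0.0972 of each dose.
Each bolus raises the concentration by D/Vd = 1159/113 ≈ 10.257 mg/L.
Steady-state trough Cmin,ss = C₀·f/(1−f) ≈ 10.257 × 0.0972/0.9028 ≈ 1.104 mg/L.

1.1 mg/L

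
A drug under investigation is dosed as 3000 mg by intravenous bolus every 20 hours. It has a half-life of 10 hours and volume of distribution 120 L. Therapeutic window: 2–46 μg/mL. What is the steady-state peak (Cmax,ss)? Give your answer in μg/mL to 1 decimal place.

The dosing interval is 2 half-lives, so f = 2^(−2) = 0.25.
At steady state, R = 1/(1 − 0.25) = 4/3.
Single-dose peak C₀ = D/Vd = 3000/120 = 25 μg/mL.
Steady-state peak Cmax,ss = C₀·R = 25 × 4/3 ≈ 33.333 μg/mL.
Peak 33.3 μg/mL vs MTC 46 μg/mL: below toxic threshold.

33.3 μg/mL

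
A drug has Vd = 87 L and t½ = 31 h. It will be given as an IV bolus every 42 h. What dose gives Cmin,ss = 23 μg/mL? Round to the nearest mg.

τ/t½ = 42/31 ≈ 1.3548, so f = (1/2)^(42/31) ≈ 0.390979.
Cmin,ss = (D/Vd)·f/(1−f), so D = Cmin,ss·Vd·(1−f)/f.
D = 23 × 87 × (1−f)/f ≈ 23 × 87 × 1.55768 ≈ 3116.92 mg.

3117 mg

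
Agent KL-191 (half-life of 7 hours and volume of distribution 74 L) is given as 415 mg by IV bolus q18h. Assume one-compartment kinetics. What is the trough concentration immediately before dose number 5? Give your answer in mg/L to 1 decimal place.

1.1 mg/L

f = (1/2)^(τ/t½) = (1/2)^(18/7) ≈ 0.1682.
C₀ = D/Vd = 415/74 ≈ 5.608 mg/L.
Before the 5th dose, 4 doses have been given. Superposition: Cmin = C₀·(f + f² + … + f^4).
≈ 5.608 × (0.1682 + 0.0283 + 0.0048 + 0.0008) ≈ 5.608 × 0.2021 ≈ 1.133 mg/L.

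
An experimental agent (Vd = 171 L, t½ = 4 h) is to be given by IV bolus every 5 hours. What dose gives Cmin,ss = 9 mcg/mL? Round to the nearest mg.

τ/t½ = 5/4 ≈ 1.25, so f = (1/2)^(5/4) ≈ 0.420448.
Cmin,ss = (D/Vd)·f/(1−f), so D = Cmin,ss·Vd·(1−f)/f.
D = 9 × 171 × (1−f)/f ≈ 9 × 171 × 1.37842 ≈ 2121.39 mg.

2121 mg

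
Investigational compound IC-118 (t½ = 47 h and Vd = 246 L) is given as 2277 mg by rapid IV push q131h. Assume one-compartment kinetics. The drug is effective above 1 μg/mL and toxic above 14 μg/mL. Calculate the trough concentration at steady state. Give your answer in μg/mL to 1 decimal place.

1.6 μg/mL

k = ln2/t½ = ln2/47 ≈ 0.014748 h⁻¹; fraction remaining f = e^(−kτ) = e^(−0.014748×131) ≈ 0.1449.
At steady state, accumulation factor R = 1/(1 − e^(−kτ)) ≈ 1.1695.
Each bolus raises the concentration by D/Vd = 2277/246 ≈ 9.256 μg/mL.
Steady-state peak Cmax,ss = C₀·R ≈ 9.256 × 1.1695 ≈ 10.825 μg/mL.
One interval later, Cmin,ss = Cmax,ss·e^(−kτ) ≈ 10.825 × 0.1449 ≈ 1.569 μg/mL.
Trough 1.6 μg/mL vs MEC 1 μg/mL: adequate.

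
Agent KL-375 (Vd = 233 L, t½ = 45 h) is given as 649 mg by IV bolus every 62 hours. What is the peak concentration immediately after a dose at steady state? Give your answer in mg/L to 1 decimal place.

τ/t½ = 62/45 ≈ 1.3778, so fraction remaining f = (1/2)^(62/45) ≈ 0.3848.
At steady state, accumulation factor R = 1/(1 − e^(−kτ)) ≈ 1.6255.
Single-dose peak C₀ = D/Vd = 649/233 ≈ 2.785 mg/L.
Cmax,ss = C₀/(1 − f) ≈ 2.785/0.6152 ≈ 4.527 mg/L.

4.5 mg/L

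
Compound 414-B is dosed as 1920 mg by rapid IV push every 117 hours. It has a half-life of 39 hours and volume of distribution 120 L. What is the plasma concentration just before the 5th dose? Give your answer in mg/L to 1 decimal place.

f = (1/2)^(τ/t½) = (1/2)^(117/39) ≈ 0.1250.
C₀ = D/Vd = 1920/120 ≈ 16.000 mg/L.
Before the 5th dose, 4 doses have been given. Superposition: Cmin = C₀·(f + f² + … + f^4).
≈ 16.000 × (0.1250 + 0.0156 + 0.0020 + 0.0002) ≈ 16.000 × 0.1428 ≈ 2.285 mg/L.

2.3 mg/L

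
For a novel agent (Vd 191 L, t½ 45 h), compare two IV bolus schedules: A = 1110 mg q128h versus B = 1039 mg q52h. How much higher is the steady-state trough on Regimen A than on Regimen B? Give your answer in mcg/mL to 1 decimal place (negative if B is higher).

-3.5 mcg/mL

Regimen A: f = (1/2)^(128/45) ≈ 0.1392; Cmin,ss = (1110/191)·f/(1−f) ≈ 0.940 mcg/mL.
Regimen B: f = (1/2)^(52/45) ≈ 0.4489; Cmin,ss = (1039/191)·f/(1−f) ≈ 4.431 mcg/mL.
Difference ≈ 0.940 − 4.431 ≈ -3.491 mcg/mL.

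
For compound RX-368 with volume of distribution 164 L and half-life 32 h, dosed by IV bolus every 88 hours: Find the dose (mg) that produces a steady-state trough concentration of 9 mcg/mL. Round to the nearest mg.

8453 mg

τ/t½ = 88/32 ≈ 2.75, so f = (1/2)^(88/32) ≈ 0.148651.
Cmin,ss = (D/Vd)·f/(1−f), so D = Cmin,ss·Vd·(1−f)/f.
D = 9 × 164 × (1−f)/f ≈ 9 × 164 × 5.72717 ≈ 8453.30 mg.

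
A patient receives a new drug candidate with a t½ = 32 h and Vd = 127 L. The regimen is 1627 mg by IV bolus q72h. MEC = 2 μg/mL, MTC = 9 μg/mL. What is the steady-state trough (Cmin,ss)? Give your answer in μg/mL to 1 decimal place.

3.4 μg/mL

τ/t½ = 72/32 ≈ 2.25, so fraction remaining f = (1/2)^(72/32) ≈ 0.2102.
Each bolus raises the concentration by D/Vd = 1627/127 ≈ 12.811 μg/mL.
Steady-state trough Cmin,ss = C₀·f/(1−f) ≈ 12.811 × 0.2102/0.7898 ≈ 3.410 μg/mL.
Trough 3.4 μg/mL vs MEC 2 μg/mL: adequate.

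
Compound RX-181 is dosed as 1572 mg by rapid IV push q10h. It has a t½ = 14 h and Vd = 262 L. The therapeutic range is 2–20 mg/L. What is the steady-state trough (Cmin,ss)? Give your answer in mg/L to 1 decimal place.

k = ln2/t½ = ln2/14 ≈ 0.049511 h⁻¹; fraction remaining f = e^(−kτ) = e^(−0.049511×10) ≈ 0.6095.
At steady state, accumulation factor R = 1/(1 − e^(−kτ)) ≈ 2.5608.
Each bolus raises the concentration by D/Vd = 1572/262 ≈ 6.000 mg/L.
Cmax,ss = C₀/(1 − f) ≈ 6.000/0.3905 ≈ 15.365 mg/L.
Steady-state trough Cmin,ss = Cmax,ss·f ≈ 15.365 × 0.6095 ≈ 9.365 mg/L.
Trough 9.4 mg/L vs MEC 2 mg/L: adequate.

9.4 mg/L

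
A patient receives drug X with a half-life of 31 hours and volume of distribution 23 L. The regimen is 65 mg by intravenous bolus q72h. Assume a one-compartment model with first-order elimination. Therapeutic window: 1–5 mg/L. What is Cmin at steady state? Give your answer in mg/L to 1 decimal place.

0.7 mg/L

τ/t½ = 72/31 ≈ 2.3226, so fraction remaining f = (1/2)^(72/31) ≈ 0.1999.
At steady state, accumulation factor R = 1/(1 − e^(−kτ)) ≈ 1.2498.
Each bolus raises the concentration by D/Vd = 65/23 ≈ 2.826 mg/L.
Cmax,ss = C₀/(1 − f) ≈ 2.826/0.8001 ≈ 3.532 mg/L.
Steady-state trough Cmin,ss = Cmax,ss·f ≈ 3.532 × 0.1999 ≈ 0.706 mg/L.
Trough 0.7 mg/L vs MEC 1 mg/L: subtherapeutic.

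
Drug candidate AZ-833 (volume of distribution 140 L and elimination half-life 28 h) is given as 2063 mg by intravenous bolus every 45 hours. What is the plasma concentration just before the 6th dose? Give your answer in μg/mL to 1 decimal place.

f = (1/2)^(τ/t½) = (1/2)^(45/28) ≈ 0.3282.
C₀ = D/Vd = 2063/140 ≈ 14.736 μg/mL.
Before the 6th dose, 5 doses have been given. Superposition: Cmin = C₀·(f + f² + … + f^5).
≈ 14.736 × (0.3282 + 0.1077 + 0.0354 + 0.0116 + 0.0038) ≈ 14.736 × 0.4867 ≈ 7.172 μg/mL.

7.2 μg/mL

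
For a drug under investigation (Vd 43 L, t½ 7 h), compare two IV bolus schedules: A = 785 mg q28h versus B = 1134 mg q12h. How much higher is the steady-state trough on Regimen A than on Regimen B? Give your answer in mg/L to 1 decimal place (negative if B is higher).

-10.3 mg/L

Regimen A: f = (1/2)^(28/7) ≈ 0.0625; Cmin,ss = (785/43)·f/(1−f) ≈ 1.217 mg/L.
Regimen B: f = (1/2)^(12/7) ≈ 0.3048; Cmin,ss = (1134/43)·f/(1−f) ≈ 11.562 mg/L.
Difference ≈ 1.217 − 11.562 ≈ -10.345 mg/L.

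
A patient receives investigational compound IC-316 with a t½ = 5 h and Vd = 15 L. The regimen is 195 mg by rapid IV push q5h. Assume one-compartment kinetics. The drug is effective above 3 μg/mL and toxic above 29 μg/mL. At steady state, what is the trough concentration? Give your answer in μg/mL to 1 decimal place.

τ = 5 h = 1 half-life, so f = (1/2)^1 = 0.5.
At steady state, R = 1/(1 − 0.5) = 2/1.
Single-dose peak C₀ = D/Vd = 195/15 = 13 μg/mL.
Steady-state peak Cmax,ss = C₀·R = 13 × 2/1 ≈ 26.000 μg/mL.
Steady-state trough Cmin,ss = Cmax,ss·f ≈ 26.000 × 0.5 ≈ 13.000 μg/mL.
Trough 13.0 μg/mL vs MEC 3 μg/mL: adequate.

13.0 μg/mL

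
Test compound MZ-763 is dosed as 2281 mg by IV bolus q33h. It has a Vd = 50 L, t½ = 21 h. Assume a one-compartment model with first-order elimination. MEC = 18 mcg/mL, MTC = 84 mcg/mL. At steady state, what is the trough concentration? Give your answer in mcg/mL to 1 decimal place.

k = ln2/t½ = ln2/21 ≈ 0.033007 h⁻¹; fraction remaining f = e^(−kτ) = e^(−0.033007×33) ≈ 0.3365.
At steady state, accumulation factor R = 1/(1 − e^(−kτ)) ≈ 1.5072.
Single-dose peak C₀ = D/Vd = 2281/50 ≈ 45.620 mcg/mL.
Steady-state peak Cmax,ss = C₀·R ≈ 45.620 × 1.5072 ≈ 68.758 mcg/mL.
Steady-state trough Cmin,ss = Cmax,ss·f ≈ 68.758 × 0.3365 ≈ 23.137 mcg/mL.
Trough 23.1 mcg/mL vs MEC 18 mcg/mL: adequate.

23.1 mcg/mL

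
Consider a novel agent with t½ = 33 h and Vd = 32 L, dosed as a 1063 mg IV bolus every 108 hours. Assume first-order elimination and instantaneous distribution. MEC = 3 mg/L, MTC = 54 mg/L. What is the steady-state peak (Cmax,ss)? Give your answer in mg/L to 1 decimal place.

37.1 mg/L

τ/t½ = 108/33 ≈ 3.2727, so fraction remaining f = (1/2)^(108/33) ≈ 0.1035.
Accumulation ratio R = 1/(1 − f) ≈ 1/0.8965 ≈ 1.1154.
Single-dose peak C₀ = D/Vd = 1063/32 ≈ 33.219 mg/L.
Cmax,ss = C₀/(1 − f) ≈ 33.219/0.8965 ≈ 37.054 mg/L.
Peak 37.1 mg/L vs MTC 54 mg/L: below toxic threshold.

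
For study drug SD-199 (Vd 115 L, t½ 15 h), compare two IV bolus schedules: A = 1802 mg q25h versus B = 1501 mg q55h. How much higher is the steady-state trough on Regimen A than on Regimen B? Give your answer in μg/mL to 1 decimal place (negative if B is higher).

Regimen A: f = (1/2)^(25/15) ≈ 0.3150; Cmin,ss = (1802/115)·f/(1−f) ≈ 7.206 μg/mL.
Regimen B: f = (1/2)^(55/15) ≈ 0.0787; Cmin,ss = (1501/115)·f/(1−f) ≈ 1.115 μg/mL.
Difference ≈ 7.206 − 1.115 ≈ 6.091 μg/mL.

6.1 μg/mL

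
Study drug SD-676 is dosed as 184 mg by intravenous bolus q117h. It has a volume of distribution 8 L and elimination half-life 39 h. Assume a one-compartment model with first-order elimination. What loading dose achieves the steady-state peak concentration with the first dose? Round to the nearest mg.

210 mg

f = (1/2)^(117/39) ≈ 0.125000; accumulation ratio R = 1/(1−f) ≈ 1.14286.
Loading dose to hit Cmax,ss on first dose: D_load = D_maint·R ≈ 184 × 1.14286 ≈ 210.29 mg.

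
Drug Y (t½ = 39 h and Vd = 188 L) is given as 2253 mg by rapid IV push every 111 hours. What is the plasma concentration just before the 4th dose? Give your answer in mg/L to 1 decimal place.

f = (1/2)^(τ/t½) = (1/2)^(111/39) ≈ 0.1391.
C₀ = D/Vd = 2253/188 ≈ 11.984 mg/L.
Before the 4th dose, 3 doses have been given. Superposition: Cmin = C₀·(f + f² + … + f^3).
≈ 11.984 × (0.1391 + 0.0193 + 0.0027) ≈ 11.984 × 0.1611 ≈ 1.931 mg/L.

1.9 mg/L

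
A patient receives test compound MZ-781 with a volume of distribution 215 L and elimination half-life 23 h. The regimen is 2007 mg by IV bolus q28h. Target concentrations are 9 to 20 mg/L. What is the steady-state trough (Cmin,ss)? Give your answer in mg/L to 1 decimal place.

τ/t½ = 28/23 ≈ 1.2174, so fraction remaining f = (1/2)^(28/23) ≈ 0.4301.
At steady state, accumulation factor R = 1/(1 − e^(−kτ)) ≈ 1.7547.
Each bolus raises the concentration by D/Vd = 2007/215 ≈ 9.335 mg/L.
Steady-state peak Cmax,ss = C₀·R ≈ 9.335 × 1.7547 ≈ 16.380 mg/L.
Steady-state trough Cmin,ss = Cmax,ss·f ≈ 16.380 × 0.4301 ≈ 7.045 mg/L.
Trough 7.0 mg/L vs MEC 9 mg/L: subtherapeutic.

7.0 mg/L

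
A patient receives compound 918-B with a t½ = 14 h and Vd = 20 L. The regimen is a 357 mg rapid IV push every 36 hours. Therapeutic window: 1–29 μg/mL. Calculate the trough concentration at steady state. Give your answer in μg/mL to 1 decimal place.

k = ln2/t½ = ln2/14 ≈ 0.049511 h⁻¹; fraction remaining f = e^(−kτ) = e^(−0.049511×36) ≈ 0.1682.
Single-dose peak C₀ = D/Vd = 357/20 ≈ 17.850 μg/mL.
Steady-state trough Cmin,ss = C₀·f/(1−f) ≈ 17.850 × 0.1682/0.8318 ≈ 3.609 μg/mL.
Trough 3.6 μg/mL vs MEC 1 μg/mL: adequate.

3.6 μg/mL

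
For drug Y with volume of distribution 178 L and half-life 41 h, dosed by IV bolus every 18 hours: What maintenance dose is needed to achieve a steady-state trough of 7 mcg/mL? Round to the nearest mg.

τ/t½ = 18/41 ≈ 0.43902, so f = (1/2)^(18/41) ≈ 0.737633.
Cmin,ss = (D/Vd)·f/(1−f), so D = Cmin,ss·Vd·(1−f)/f.
D = 7 × 178 × (1−f)/f ≈ 7 × 178 × 0.35569 ≈ 443.19 mg.

443 mg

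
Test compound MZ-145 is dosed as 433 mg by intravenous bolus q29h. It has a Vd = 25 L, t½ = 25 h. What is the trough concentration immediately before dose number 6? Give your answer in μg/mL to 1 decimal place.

13.8 μg/mL

f = (1/2)^(τ/t½) = (1/2)^(29/25) ≈ 0.4475.
C₀ = D/Vd = 433/25 ≈ 17.320 μg/mL.
Before the 6th dose, 5 doses have been given. Superposition: Cmin = C₀·(f + f² + … + f^5).
≈ 17.320 × (0.4475 + 0.2003 + 0.0896 + 0.0401 + 0.0179) ≈ 17.320 × 0.7954 ≈ 13.776 μg/mL.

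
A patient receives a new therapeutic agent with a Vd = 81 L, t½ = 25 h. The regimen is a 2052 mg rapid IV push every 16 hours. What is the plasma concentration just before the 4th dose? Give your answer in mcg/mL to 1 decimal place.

f = (1/2)^(τ/t½) = (1/2)^(16/25) ≈ 0.6417.
C₀ = D/Vd = 2052/81 ≈ 25.333 mcg/mL.
Before the 4th dose, 3 doses have been given. Superposition: Cmin = C₀·(f + f² + … + f^3).
≈ 25.333 × (0.6417 + 0.4118 + 0.2642) ≈ 25.333 × 1.3177 ≈ 33.381 mcg/mL.

33.4 mcg/mL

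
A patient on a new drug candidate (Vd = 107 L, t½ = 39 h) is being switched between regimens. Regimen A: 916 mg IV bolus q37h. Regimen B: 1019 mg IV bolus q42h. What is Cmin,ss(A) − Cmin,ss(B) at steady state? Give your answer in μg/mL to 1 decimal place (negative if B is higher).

Regimen A: f = (1/2)^(37/39) ≈ 0.5181; Cmin,ss = (916/107)·f/(1−f) ≈ 9.204 μg/mL.
Regimen B: f = (1/2)^(42/39) ≈ 0.4740; Cmin,ss = (1019/107)·f/(1−f) ≈ 8.582 μg/mL.
Difference ≈ 9.204 − 8.582 ≈ 0.622 μg/mL.

0.6 μg/mL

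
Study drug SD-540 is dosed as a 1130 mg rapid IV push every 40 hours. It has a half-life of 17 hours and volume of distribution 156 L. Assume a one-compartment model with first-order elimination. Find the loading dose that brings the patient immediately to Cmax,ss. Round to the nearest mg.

1405 mg

f = (1/2)^(40/17) ≈ 0.195747; accumulation ratio R = 1/(1−f) ≈ 1.24339.
Loading dose to hit Cmax,ss on first dose: D_load = D_maint·R ≈ 1130 × 1.24339 ≈ 1405.03 mg.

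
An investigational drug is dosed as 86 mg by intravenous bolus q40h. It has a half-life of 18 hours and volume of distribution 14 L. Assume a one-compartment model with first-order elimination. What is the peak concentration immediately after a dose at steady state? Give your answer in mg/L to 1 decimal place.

7.8 mg/L

Over one 40-h interval, 40/18 ≈ 2.2222 half-lives elapse, leaving f ≈ 0.2143 of each dose.
Accumulation ratio R = 1/(1 − f) ≈ 1/0.7857 ≈ 1.2728.
Single-dose peak C₀ = D/Vd = 86/14 ≈ 6.143 mg/L.
Cmax,ss = C₀/(1 − f) ≈ 6.143/0.7857 ≈ 7.819 mg/L.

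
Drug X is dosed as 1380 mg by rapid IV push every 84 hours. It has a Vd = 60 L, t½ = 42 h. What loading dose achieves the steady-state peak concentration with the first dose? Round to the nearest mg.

1840 mg

f = (1/2)^(84/42) ≈ 0.250000; accumulation ratio R = 1/(1−f) ≈ 1.33333.
Loading dose to hit Cmax,ss on first dose: D_load = D_maint·R ≈ 1380 × 1.33333 ≈ 1840.00 mg.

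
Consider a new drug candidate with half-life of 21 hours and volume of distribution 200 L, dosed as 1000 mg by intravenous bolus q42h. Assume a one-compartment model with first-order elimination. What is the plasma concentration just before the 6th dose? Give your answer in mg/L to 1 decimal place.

f = (1/2)^(τ/t½) = (1/2)^(42/21) ≈ 0.2500.
C₀ = D/Vd = 1000/200 ≈ 5.000 mg/L.
Before the 6th dose, 5 doses have been given. Superposition: Cmin = C₀·(f + f² + … + f^5).
≈ 5.000 × (0.2500 + 0.0625 + 0.0156 + 0.0039 + 0.0010) ≈ 5.000 × 0.3330 ≈ 1.665 mg/L.

1.7 mg/L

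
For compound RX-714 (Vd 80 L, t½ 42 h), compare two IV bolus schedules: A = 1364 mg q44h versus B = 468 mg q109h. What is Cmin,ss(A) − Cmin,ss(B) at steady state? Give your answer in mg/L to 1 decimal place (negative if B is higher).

14.8 mg/L

Regimen A: f = (1/2)^(44/42) ≈ 0.4838; Cmin,ss = (1364/80)·f/(1−f) ≈ 15.980 mg/L.
Regimen B: f = (1/2)^(109/42) ≈ 0.1655; Cmin,ss = (468/80)·f/(1−f) ≈ 1.160 mg/L.
Difference ≈ 15.980 − 1.160 ≈ 14.820 mg/L.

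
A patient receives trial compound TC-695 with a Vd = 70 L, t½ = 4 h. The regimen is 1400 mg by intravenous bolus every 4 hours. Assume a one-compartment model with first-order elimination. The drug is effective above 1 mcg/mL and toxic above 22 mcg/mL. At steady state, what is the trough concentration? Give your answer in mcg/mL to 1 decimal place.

20.0 mcg/mL

τ = 4 h = 1 half-life, so f = (1/2)^1 = 0.5.
Accumulation ratio R = 1/(1 − f) = 1/0.5 = 2/1.
Single-dose peak C₀ = D/Vd = 1400/70 = 20 mcg/mL.
Steady-state peak Cmax,ss = C₀·R = 20 × 2/1 ≈ 40.000 mcg/mL.
Steady-state trough Cmin,ss = Cmax,ss·f ≈ 40.000 × 0.5 ≈ 20.000 mcg/mL.
Trough 20.0 mcg/mL vs MEC 1 mcg/mL: adequate.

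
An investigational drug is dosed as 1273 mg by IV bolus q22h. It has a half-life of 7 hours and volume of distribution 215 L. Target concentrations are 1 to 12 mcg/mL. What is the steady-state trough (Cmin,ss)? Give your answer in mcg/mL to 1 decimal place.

0.8 mcg/mL

Over one 22-h interval, 22/7 ≈ 3.1429 half-lives elapse, leaving f ≈ 0.1132 of each dose.
Single-dose peak C₀ = D/Vd = 1273/215 ≈ 5.921 mcg/mL.
Steady-state trough Cmin,ss = C₀·f/(1−f) ≈ 5.921 × 0.1132/0.8868 ≈ 0.756 mcg/mL.
Trough 0.8 mcg/mL vs MEC 1 mcg/mL: subtherapeutic.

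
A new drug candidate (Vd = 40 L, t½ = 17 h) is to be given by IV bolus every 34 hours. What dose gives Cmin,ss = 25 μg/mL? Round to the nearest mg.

3000 mg

τ/t½ = 34/17 ≈ 2, so f = (1/2)^(34/17) ≈ 0.250000.
Cmin,ss = (D/Vd)·f/(1−f), so D = Cmin,ss·Vd·(1−f)/f.
D = 25 × 40 × (1−f)/f ≈ 25 × 40 × 3.00000 ≈ 3000.00 mg.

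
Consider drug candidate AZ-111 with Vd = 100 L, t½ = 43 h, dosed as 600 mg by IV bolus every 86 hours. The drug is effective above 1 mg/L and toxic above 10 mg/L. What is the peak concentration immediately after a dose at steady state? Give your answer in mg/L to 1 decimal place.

8.0 mg/L

The dosing interval is 2 half-lives, so f = 2^(−2) = 0.25.
At steady state, R = 1/(1 − 0.25) = 4/3.
Single-dose peak C₀ = D/Vd = 600/100 = 6 mg/L.
Steady-state peak Cmax,ss = C₀·R = 6 × 4/3 ≈ 8.000 mg/L.
Peak 8.0 mg/L vs MTC 10 mg/L: below toxic threshold.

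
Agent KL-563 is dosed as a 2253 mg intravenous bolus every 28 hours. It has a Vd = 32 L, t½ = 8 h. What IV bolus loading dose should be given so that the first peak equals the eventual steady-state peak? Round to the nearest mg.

2471 mg

f = (1/2)^(28/8) ≈ 0.088388; accumulation ratio R = 1/(1−f) ≈ 1.09696.
Loading dose to hit Cmax,ss on first dose: D_load = D_maint·R ≈ 2253 × 1.09696 ≈ 2471.45 mg.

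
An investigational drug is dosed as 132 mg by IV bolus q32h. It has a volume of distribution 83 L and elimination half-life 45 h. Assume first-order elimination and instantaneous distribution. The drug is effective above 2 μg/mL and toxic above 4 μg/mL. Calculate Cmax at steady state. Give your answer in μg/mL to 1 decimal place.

4.1 μg/mL

τ/t½ = 32/45 ≈ 0.71111, so fraction remaining f = (1/2)^(32/45) ≈ 0.6108.
At steady state, accumulation factor R = 1/(1 − e^(−kτ)) ≈ 2.5694.
Each bolus raises the concentration by D/Vd = 132/83 ≈ 1.590 μg/mL.
Steady-state peak Cmax,ss = C₀·R ≈ 1.590 × 2.5694 ≈ 4.085 μg/mL.
Peak 4.1 μg/mL vs MTC 4 μg/mL: exceeds toxic threshold.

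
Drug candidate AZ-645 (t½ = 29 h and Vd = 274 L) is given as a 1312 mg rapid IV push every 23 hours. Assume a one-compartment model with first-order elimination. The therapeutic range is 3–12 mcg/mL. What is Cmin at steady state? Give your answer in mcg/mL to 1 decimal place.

6.5 mcg/mL

k = ln2/t½ = ln2/29 ≈ 0.023902 h⁻¹; fraction remaining f = e^(−kτ) = e^(−0.023902×23) ≈ 0.5771.
Single-dose peak C₀ = D/Vd = 1312/274 ≈ 4.788 mcg/mL.
Steady-state trough Cmin,ss = C₀·f/(1−f) ≈ 4.788 × 0.5771/0.4229 ≈ 6.534 mcg/mL.
Trough 6.5 mcg/mL vs MEC 3 mcg/mL: adequate.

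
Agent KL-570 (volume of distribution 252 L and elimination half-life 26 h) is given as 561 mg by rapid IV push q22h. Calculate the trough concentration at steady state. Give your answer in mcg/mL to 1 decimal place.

2.8 mcg/mL

k = ln2/t½ = ln2/26 ≈ 0.026660 h⁻¹; fraction remaining f = e^(−kτ) = e^(−0.026660×22) ≈ 0.5563.
Single-dose peak C₀ = D/Vd = 561/252 ≈ 2.226 mcg/mL.
Steady-state trough Cmin,ss = C₀·f/(1−f) ≈ 2.226 × 0.5563/0.4437 ≈ 2.791 mcg/mL.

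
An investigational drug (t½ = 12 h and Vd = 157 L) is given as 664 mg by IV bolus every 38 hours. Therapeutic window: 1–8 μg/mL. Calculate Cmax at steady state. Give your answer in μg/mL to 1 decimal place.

4.8 μg/mL

Over one 38-h interval, 38/12 ≈ 3.1667 half-lives elapse, leaving f ≈ 0.1114 of each dose.
At steady state, accumulation factor R = 1/(1 − e^(−kτ)) ≈ 1.1254.
Single-dose peak C₀ = D/Vd = 664/157 ≈ 4.229 μg/mL.
Cmax,ss = C₀/(1 − f) ≈ 4.229/0.8886 ≈ 4.759 μg/mL.
Peak 4.8 μg/mL vs MTC 8 μg/mL: below toxic threshold.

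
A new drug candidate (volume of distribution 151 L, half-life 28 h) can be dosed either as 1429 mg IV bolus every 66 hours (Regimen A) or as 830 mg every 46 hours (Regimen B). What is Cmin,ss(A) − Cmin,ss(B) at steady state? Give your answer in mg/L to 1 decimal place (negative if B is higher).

-0.3 mg/L

Regimen A: f = (1/2)^(66/28) ≈ 0.1952; Cmin,ss = (1429/151)·f/(1−f) ≈ 2.295 mg/L.
Regimen B: f = (1/2)^(46/28) ≈ 0.3202; Cmin,ss = (830/151)·f/(1−f) ≈ 2.589 mg/L.
Difference ≈ 2.295 − 2.589 ≈ -0.294 mg/L.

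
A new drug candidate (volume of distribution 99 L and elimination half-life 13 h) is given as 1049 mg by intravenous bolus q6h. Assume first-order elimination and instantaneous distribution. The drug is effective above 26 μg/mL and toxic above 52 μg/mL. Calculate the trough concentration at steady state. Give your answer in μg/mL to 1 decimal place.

k = ln2/t½ = ln2/13 ≈ 0.053319 h⁻¹; fraction remaining f = e^(−kτ) = e^(−0.053319×6) ≈ 0.7262.
Accumulation ratio R = 1/(1 − f) ≈ 1/0.2738 ≈ 3.6523.
Single-dose peak C₀ = D/Vd = 1049/99 ≈ 10.596 μg/mL.
Cmax,ss = C₀/(1 − f) ≈ 10.596/0.2738 ≈ 38.700 μg/mL.
One interval later, Cmin,ss = Cmax,ss·e^(−kτ) ≈ 38.700 × 0.7262 ≈ 28.104 μg/mL.
Trough 28.1 μg/mL vs MEC 26 μg/mL: adequate.

28.1 μg/mL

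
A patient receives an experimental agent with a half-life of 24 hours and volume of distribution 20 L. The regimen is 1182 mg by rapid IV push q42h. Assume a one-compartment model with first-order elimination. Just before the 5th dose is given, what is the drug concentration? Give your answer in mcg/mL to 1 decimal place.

f = (1/2)^(τ/t½) = (1/2)^(42/24) ≈ 0.2973.
C₀ = D/Vd = 1182/20 ≈ 59.100 mcg/mL.
Before the 5th dose, 4 doses have been given. Superposition: Cmin = C₀·(f + f² + … + f^4).
≈ 59.100 × (0.2973 + 0.0884 + 0.0263 + 0.0078) ≈ 59.100 × 0.4198 ≈ 24.810 mcg/mL.

24.8 mcg/mL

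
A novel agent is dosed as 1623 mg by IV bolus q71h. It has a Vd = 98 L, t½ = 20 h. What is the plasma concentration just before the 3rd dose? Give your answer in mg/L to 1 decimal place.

f = (1/2)^(τ/t½) = (1/2)^(71/20) ≈ 0.0854.
C₀ = D/Vd = 1623/98 ≈ 16.561 mg/L.
Before the 3rd dose, 2 doses have been given. Superposition: Cmin = C₀·(f + f²).
≈ 16.561 × (0.0854 + 0.0073) ≈ 16.561 × 0.0927 ≈ 1.535 mg/L.

1.5 mg/L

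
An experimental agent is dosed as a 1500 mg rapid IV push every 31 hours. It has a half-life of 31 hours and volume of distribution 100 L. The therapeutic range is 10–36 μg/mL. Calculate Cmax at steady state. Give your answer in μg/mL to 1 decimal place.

30.0 μg/mL

τ = 31 h = 1 half-life, so f = (1/2)^1 = 0.5.
At steady state, R = 1/(1 − 0.5) = 2/1.
Single-dose peak C₀ = D/Vd = 1500/100 = 15 μg/mL.
Steady-state peak Cmax,ss = C₀·R = 15 × 2/1 ≈ 30.000 μg/mL.
Peak 30.0 μg/mL vs MTC 36 μg/mL: below toxic threshold.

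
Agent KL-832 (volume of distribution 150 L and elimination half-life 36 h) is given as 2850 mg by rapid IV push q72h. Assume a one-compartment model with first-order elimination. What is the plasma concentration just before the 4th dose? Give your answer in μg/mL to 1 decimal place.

6.2 μg/mL

f = (1/2)^(τ/t½) = (1/2)^(72/36) ≈ 0.2500.
C₀ = D/Vd = 2850/150 ≈ 19.000 μg/mL.
Before the 4th dose, 3 doses have been given. Superposition: Cmin = C₀·(f + f² + … + f^3).
≈ 19.000 × (0.2500 + 0.0625 + 0.0156) ≈ 19.000 × 0.3281 ≈ 6.234 μg/mL.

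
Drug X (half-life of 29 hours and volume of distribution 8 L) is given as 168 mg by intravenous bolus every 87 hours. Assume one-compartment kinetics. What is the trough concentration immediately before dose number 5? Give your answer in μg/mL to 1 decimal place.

f = (1/2)^(τ/t½) = (1/2)^(87/29) ≈ 0.1250.
C₀ = D/Vd = 168/8 ≈ 21.000 μg/mL.
Before the 5th dose, 4 doses have been given. Superposition: Cmin = C₀·(f + f² + … + f^4).
≈ 21.000 × (0.1250 + 0.0156 + 0.0020 + 0.0002) ≈ 21.000 × 0.1428 ≈ 2.999 μg/mL.

3.0 μg/mL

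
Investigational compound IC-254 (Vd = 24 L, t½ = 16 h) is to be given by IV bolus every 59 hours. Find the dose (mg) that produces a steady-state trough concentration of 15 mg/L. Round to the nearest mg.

4278 mg

τ/t½ = 59/16 ≈ 3.6875, so f = (1/2)^(59/16) ≈ 0.077616.
Cmin,ss = (D/Vd)·f/(1−f), so D = Cmin,ss·Vd·(1−f)/f.
D = 15 × 24 × (1−f)/f ≈ 15 × 24 × 11.88394 ≈ 4278.22 mg.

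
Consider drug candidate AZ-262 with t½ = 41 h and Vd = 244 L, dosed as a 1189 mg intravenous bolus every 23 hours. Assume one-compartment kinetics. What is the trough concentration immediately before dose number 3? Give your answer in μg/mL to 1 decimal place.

f = (1/2)^(τ/t½) = (1/2)^(23/41) ≈ 0.6778.
C₀ = D/Vd = 1189/244 ≈ 4.873 μg/mL.
Before the 3rd dose, 2 doses have been given. Superposition: Cmin = C₀·(f + f²).
≈ 4.873 × (0.6778 + 0.4594) ≈ 4.873 × 1.1372 ≈ 5.542 μg/mL.

5.5 μg/mL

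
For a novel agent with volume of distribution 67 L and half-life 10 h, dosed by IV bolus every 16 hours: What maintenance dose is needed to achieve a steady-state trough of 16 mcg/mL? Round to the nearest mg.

2178 mg

τ/t½ = 16/10 ≈ 1.6, so f = (1/2)^(16/10) ≈ 0.329877.
Cmin,ss = (D/Vd)·f/(1−f), so D = Cmin,ss·Vd·(1−f)/f.
D = 16 × 67 × (1−f)/f ≈ 16 × 67 × 2.03143 ≈ 2177.69 mg.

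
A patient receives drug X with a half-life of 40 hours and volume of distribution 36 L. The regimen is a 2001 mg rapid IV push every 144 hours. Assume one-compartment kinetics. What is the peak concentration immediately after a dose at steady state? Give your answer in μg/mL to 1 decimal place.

τ/t½ = 144/40 ≈ 3.6, so fraction remaining f = (1/2)^(144/40) ≈ 0.0825.
At steady state, accumulation factor R = 1/(1 − e^(−kτ)) ≈ 1.0899.
Single-dose peak C₀ = D/Vd = 2001/36 ≈ 55.583 μg/mL.
Steady-state peak Cmax,ss = C₀·R ≈ 55.583 × 1.0899 ≈ 60.580 μg/mL.

60.6 μg/mL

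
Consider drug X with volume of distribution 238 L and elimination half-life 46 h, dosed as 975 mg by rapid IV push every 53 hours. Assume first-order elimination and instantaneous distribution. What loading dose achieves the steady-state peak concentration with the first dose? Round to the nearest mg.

1773 mg

f = (1/2)^(53/46) ≈ 0.449947; accumulation ratio R = 1/(1−f) ≈ 1.81801.
Loading dose to hit Cmax,ss on first dose: D_load = D_maint·R ≈ 975 × 1.81801 ≈ 1772.56 mg.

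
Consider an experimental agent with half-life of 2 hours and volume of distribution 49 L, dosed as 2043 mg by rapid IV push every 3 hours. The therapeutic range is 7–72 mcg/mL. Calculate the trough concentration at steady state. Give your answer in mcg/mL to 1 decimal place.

22.8 mcg/mL

τ/t½ = 3/2 ≈ 1.5, so fraction remaining f = (1/2)^(3/2) ≈ 0.3536.
Accumulation ratio R = 1/(1 − f) ≈ 1/0.6464 ≈ 1.5470.
Each bolus raises the concentration by D/Vd = 2043/49 ≈ 41.694 mcg/mL.
Steady-state peak Cmax,ss = C₀·R ≈ 41.694 × 1.5470 ≈ 64.501 mcg/mL.
One interval later, Cmin,ss = Cmax,ss·e^(−kτ) ≈ 64.501 × 0.3536 ≈ 22.808 mcg/mL.
Trough 22.8 mcg/mL vs MEC 7 mcg/mL: adequate.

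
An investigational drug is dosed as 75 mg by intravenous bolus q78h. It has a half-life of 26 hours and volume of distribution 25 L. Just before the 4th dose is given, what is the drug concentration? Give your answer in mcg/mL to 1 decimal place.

f = (1/2)^(τ/t½) = (1/2)^(78/26) ≈ 0.1250.
C₀ = D/Vd = 75/25 ≈ 3.000 mcg/mL.
Before the 4th dose, 3 doses have been given. Superposition: Cmin = C₀·(f + f² + … + f^3).
≈ 3.000 × (0.1250 + 0.0156 + 0.0020) ≈ 3.000 × 0.1426 ≈ 0.428 mcg/mL.

0.4 mcg/mL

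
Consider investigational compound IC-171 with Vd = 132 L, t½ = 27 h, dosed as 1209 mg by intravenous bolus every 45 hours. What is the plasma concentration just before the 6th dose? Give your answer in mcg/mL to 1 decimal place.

f = (1/2)^(τ/t½) = (1/2)^(45/27) ≈ 0.3150.
C₀ = D/Vd = 1209/132 ≈ 9.159 mcg/mL.
Before the 6th dose, 5 doses have been given. Superposition: Cmin = C₀·(f + f² + … + f^5).
≈ 9.159 × (0.3150 + 0.0992 + 0.0313 + 0.0098 + 0.0031) ≈ 9.159 × 0.4584 ≈ 4.198 mcg/mL.

4.2 mcg/mL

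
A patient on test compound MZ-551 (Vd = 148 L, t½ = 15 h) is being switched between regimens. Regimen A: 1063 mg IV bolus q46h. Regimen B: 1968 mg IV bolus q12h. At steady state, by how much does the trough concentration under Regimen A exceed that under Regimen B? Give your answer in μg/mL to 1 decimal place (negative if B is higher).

Regimen A: f = (1/2)^(46/15) ≈ 0.1194; Cmin,ss = (1063/148)·f/(1−f) ≈ 0.974 μg/mL.
Regimen B: f = (1/2)^(12/15) ≈ 0.5743; Cmin,ss = (1968/148)·f/(1−f) ≈ 17.939 μg/mL.
Difference ≈ 0.974 − 17.939 ≈ -16.965 μg/mL.

-17.0 μg/mL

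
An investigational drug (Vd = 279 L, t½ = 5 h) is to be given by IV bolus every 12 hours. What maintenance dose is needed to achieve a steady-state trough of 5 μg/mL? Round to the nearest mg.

5968 mg

τ/t½ = 12/5 ≈ 2.4, so f = (1/2)^(12/5) ≈ 0.189465.
Cmin,ss = (D/Vd)·f/(1−f), so D = Cmin,ss·Vd·(1−f)/f.
D = 5 × 279 × (1−f)/f ≈ 5 × 279 × 4.27802 ≈ 5967.84 mg.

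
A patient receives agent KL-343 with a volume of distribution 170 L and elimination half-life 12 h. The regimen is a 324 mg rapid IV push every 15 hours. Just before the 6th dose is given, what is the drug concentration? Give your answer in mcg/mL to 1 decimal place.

1.4 mcg/mL

f = (1/2)^(τ/t½) = (1/2)^(15/12) ≈ 0.4204.
C₀ = D/Vd = 324/170 ≈ 1.906 mcg/mL.
Before the 6th dose, 5 doses have been given. Superposition: Cmin = C₀·(f + f² + … + f^5).
≈ 1.906 × (0.4204 + 0.1767 + 0.0743 + 0.0312 + 0.0131) ≈ 1.906 × 0.7157 ≈ 1.364 mcg/mL.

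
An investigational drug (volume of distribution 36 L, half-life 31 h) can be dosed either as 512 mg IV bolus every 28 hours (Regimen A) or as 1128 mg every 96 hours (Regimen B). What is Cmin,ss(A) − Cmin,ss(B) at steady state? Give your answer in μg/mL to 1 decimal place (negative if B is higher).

12.2 μg/mL

Regimen A: f = (1/2)^(28/31) ≈ 0.5347; Cmin,ss = (512/36)·f/(1−f) ≈ 16.343 μg/mL.
Regimen B: f = (1/2)^(96/31) ≈ 0.1169; Cmin,ss = (1128/36)·f/(1−f) ≈ 4.148 μg/mL.
Difference ≈ 16.343 − 4.148 ≈ 12.195 μg/mL.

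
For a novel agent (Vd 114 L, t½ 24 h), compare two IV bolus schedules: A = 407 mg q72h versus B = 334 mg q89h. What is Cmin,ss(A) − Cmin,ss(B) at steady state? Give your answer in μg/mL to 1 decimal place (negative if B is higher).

0.3 μg/mL

Regimen A: f = (1/2)^(72/24) ≈ 0.1250; Cmin,ss = (407/114)·f/(1−f) ≈ 0.510 μg/mL.
Regimen B: f = (1/2)^(89/24) ≈ 0.0765; Cmin,ss = (334/114)·f/(1−f) ≈ 0.243 μg/mL.
Difference ≈ 0.510 − 0.243 ≈ 0.267 μg/mL.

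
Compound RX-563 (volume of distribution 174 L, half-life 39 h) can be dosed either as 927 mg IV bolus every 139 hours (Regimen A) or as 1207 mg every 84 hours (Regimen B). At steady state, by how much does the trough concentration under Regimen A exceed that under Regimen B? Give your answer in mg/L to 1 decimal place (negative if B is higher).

Regimen A: f = (1/2)^(139/39) ≈ 0.0845; Cmin,ss = (927/174)·f/(1−f) ≈ 0.492 mg/L.
Regimen B: f = (1/2)^(84/39) ≈ 0.2247; Cmin,ss = (1207/174)·f/(1−f) ≈ 2.010 mg/L.
Difference ≈ 0.492 − 2.010 ≈ -1.518 mg/L.

-1.5 mg/L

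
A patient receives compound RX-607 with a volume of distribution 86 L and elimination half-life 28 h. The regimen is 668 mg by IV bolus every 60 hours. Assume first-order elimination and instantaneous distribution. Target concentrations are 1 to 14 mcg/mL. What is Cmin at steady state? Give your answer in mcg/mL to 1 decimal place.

τ/t½ = 60/28 ≈ 2.1429, so fraction remaining f = (1/2)^(60/28) ≈ 0.2264.
Each bolus raises the concentration by D/Vd = 668/86 ≈ 7.767 mcg/mL.
Steady-state trough Cmin,ss = C₀·f/(1−f) ≈ 7.767 × 0.2264/0.7736 ≈ 2.273 mcg/mL.
Trough 2.3 mcg/mL vs MEC 1 mcg/mL: adequate.

2.3 mcg/mL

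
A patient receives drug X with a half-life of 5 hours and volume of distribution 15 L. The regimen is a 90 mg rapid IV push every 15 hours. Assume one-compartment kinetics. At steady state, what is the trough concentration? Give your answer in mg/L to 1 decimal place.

0.9 mg/L

τ = 15 h = 3 half-lives, so f = (1/2)^3 = 0.125.
At steady state, R = 1/(1 − 0.125) = 8/7.
Single-dose peak C₀ = D/Vd = 90/15 = 6 mg/L.
Steady-state peak Cmax,ss = C₀·R = 6 × 8/7 ≈ 6.857 mg/L.
Steady-state trough Cmin,ss = Cmax,ss·f ≈ 6.857 × 0.125 ≈ 0.857 mg/L.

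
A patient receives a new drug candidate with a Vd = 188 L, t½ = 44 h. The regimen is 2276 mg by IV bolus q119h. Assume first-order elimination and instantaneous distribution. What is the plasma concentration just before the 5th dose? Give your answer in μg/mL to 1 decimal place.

2.2 μg/mL

f = (1/2)^(τ/t½) = (1/2)^(119/44) ≈ 0.1534.
C₀ = D/Vd = 2276/188 ≈ 12.106 μg/mL.
Before the 5th dose, 4 doses have been given. Superposition: Cmin = C₀·(f + f² + … + f^4).
≈ 12.106 × (0.1534 + 0.0235 + 0.0036 + 0.0006) ≈ 12.106 × 0.1811 ≈ 2.192 μg/mL.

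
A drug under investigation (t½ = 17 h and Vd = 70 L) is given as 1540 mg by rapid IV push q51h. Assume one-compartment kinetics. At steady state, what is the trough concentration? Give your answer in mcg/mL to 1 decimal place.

The dosing interval is 3 half-lives, so f = 2^(−3) = 0.125.
Accumulation ratio R = 1/(1 − f) = 1/0.875 = 8/7.
Single-dose peak C₀ = D/Vd = 1540/70 = 22 mcg/mL.
Steady-state peak Cmax,ss = C₀·R = 22 × 8/7 ≈ 25.143 mcg/mL.
Steady-state trough Cmin,ss = Cmax,ss·f ≈ 25.143 × 0.125 ≈ 3.143 mcg/mL.

3.1 mcg/mL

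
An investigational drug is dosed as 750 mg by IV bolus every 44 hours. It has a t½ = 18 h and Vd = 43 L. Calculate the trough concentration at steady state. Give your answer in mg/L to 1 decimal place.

Over one 44-h interval, 44/18 ≈ 2.4444 half-lives elapse, leaving f ≈ 0.1837 of each dose.
At steady state, accumulation factor R = 1/(1 − e^(−kτ)) ≈ 1.2250.
Single-dose peak C₀ = D/Vd = 750/43 ≈ 17.442 mg/L.
Steady-state peak Cmax,ss = C₀·R ≈ 17.442 × 1.2250 ≈ 21.366 mg/L.
Steady-state trough Cmin,ss = Cmax,ss·f ≈ 21.366 × 0.1837 ≈ 3.925 mg/L.

3.9 mg/L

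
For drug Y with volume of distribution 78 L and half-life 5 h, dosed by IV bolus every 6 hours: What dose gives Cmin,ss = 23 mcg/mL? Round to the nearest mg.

2328 mg

τ/t½ = 6/5 ≈ 1.2, so f = (1/2)^(6/5) ≈ 0.435275.
Cmin,ss = (D/Vd)·f/(1−f), so D = Cmin,ss·Vd·(1−f)/f.
D = 23 × 78 × (1−f)/f ≈ 23 × 78 × 1.29740 ≈ 2327.54 mg.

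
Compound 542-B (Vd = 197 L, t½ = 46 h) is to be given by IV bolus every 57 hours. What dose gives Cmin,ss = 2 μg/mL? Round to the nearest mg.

τ/t½ = 57/46 ≈ 1.2391, so f = (1/2)^(57/46) ≈ 0.423628.
Cmin,ss = (D/Vd)·f/(1−f), so D = Cmin,ss·Vd·(1−f)/f.
D = 2 × 197 × (1−f)/f ≈ 2 × 197 × 1.36056 ≈ 536.06 mg.

536 mg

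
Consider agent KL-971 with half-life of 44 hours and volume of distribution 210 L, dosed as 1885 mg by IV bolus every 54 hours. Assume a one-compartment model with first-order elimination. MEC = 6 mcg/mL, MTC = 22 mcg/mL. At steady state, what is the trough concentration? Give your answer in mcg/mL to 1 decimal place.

τ/t½ = 54/44 ≈ 1.2273, so fraction remaining f = (1/2)^(54/44) ≈ 0.4271.
Single-dose peak C₀ = D/Vd = 1885/210 ≈ 8.976 mcg/mL.
Steady-state trough Cmin,ss = C₀·f/(1−f) ≈ 8.976 × 0.4271/0.5729 ≈ 6.692 mcg/mL.
Trough 6.7 mcg/mL vs MEC 6 mcg/mL: adequate.

6.7 mcg/mL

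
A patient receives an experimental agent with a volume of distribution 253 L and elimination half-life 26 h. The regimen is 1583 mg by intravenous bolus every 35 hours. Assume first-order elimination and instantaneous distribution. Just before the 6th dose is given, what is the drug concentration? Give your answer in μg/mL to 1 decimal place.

4.0 μg/mL

f = (1/2)^(τ/t½) = (1/2)^(35/26) ≈ 0.3933.
C₀ = D/Vd = 1583/253 ≈ 6.257 μg/mL.
Before the 6th dose, 5 doses have been given. Superposition: Cmin = C₀·(f + f² + … + f^5).
≈ 6.257 × (0.3933 + 0.1547 + 0.0608 + 0.0239 + 0.0094) ≈ 6.257 × 0.6421 ≈ 4.018 μg/mL.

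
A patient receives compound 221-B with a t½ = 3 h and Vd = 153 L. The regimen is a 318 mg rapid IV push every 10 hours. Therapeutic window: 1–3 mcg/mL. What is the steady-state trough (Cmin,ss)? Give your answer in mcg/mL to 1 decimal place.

0.2 mcg/mL

k = ln2/t½ = ln2/3 ≈ 0.231049 h⁻¹; fraction remaining f = e^(−kτ) = e^(−0.231049×10) ≈ 0.0992.
Accumulation ratio R = 1/(1 − f) ≈ 1/0.9008 ≈ 1.1101.
Single-dose peak C₀ = D/Vd = 318/153 ≈ 2.078 mcg/mL.
Steady-state peak Cmax,ss = C₀·R ≈ 2.078 × 1.1101 ≈ 2.307 mcg/mL.
Steady-state trough Cmin,ss = Cmax,ss·f ≈ 2.307 × 0.0992 ≈ 0.229 mcg/mL.
Trough 0.2 mcg/mL vs MEC 1 mcg/mL: subtherapeutic.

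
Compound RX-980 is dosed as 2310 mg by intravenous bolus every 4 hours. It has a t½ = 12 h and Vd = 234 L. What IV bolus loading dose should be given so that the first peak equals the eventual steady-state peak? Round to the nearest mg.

11197 mg

f = (1/2)^(4/12) ≈ 0.793701; accumulation ratio R = 1/(1−f) ≈ 4.84733.
Loading dose to hit Cmax,ss on first dose: D_load = D_maint·R ≈ 2310 × 4.84733 ≈ 11197.33 mg.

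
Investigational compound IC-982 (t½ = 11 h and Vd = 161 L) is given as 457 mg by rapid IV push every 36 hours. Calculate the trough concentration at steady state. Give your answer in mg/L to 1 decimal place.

Over one 36-h interval, 36/11 ≈ 3.2727 half-lives elapse, leaving f ≈ 0.1035 of each dose.
Single-dose peak C₀ = D/Vd = 457/161 ≈ 2.839 mg/L.
Steady-state trough Cmin,ss = C₀·f/(1−f) ≈ 2.839 × 0.1035/0.8965 ≈ 0.328 mg/L.

0.3 mg/L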